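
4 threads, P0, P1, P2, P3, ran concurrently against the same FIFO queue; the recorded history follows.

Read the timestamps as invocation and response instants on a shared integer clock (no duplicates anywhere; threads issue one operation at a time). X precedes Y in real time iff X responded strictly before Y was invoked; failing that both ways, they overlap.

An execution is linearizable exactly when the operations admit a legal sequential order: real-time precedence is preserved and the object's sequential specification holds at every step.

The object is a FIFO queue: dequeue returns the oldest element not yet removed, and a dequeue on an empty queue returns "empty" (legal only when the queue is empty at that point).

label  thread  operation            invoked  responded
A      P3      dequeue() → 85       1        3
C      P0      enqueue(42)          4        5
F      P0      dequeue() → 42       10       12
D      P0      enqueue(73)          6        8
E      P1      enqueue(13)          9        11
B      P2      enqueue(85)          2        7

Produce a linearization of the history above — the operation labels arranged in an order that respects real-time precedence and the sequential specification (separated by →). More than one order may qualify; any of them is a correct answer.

after step 1 (B enqueue(85)): queue <85>
after step 2 (A dequeue() → 85): queue <>
after step 3 (C enqueue(42)): queue <42>
after step 4 (D enqueue(73)): queue <42,73>
after step 5 (E enqueue(13)): queue <42,73,13>
after step 6 (F dequeue() → 42): queue <73,13>

B → A → C → D → E → F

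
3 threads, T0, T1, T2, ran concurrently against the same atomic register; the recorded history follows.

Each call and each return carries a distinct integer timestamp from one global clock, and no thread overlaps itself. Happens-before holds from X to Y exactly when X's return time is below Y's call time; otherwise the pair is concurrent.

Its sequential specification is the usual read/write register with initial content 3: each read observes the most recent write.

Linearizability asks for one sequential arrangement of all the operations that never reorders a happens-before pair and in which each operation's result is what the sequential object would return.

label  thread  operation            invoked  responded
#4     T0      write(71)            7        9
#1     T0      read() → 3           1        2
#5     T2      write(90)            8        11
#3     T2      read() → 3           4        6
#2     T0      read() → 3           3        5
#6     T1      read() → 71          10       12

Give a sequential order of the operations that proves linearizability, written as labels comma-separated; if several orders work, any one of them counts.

1. #1 read() → 3, leaving value 3
2. #2 read() → 3, leaving value 3
3. #3 read() → 3, leaving value 3
4. #4 write(71), leaving value 71
5. #6 read() → 71, leaving value 71
6. #5 write(90), leaving value 90

#1, #2, #3, #4, #6, #5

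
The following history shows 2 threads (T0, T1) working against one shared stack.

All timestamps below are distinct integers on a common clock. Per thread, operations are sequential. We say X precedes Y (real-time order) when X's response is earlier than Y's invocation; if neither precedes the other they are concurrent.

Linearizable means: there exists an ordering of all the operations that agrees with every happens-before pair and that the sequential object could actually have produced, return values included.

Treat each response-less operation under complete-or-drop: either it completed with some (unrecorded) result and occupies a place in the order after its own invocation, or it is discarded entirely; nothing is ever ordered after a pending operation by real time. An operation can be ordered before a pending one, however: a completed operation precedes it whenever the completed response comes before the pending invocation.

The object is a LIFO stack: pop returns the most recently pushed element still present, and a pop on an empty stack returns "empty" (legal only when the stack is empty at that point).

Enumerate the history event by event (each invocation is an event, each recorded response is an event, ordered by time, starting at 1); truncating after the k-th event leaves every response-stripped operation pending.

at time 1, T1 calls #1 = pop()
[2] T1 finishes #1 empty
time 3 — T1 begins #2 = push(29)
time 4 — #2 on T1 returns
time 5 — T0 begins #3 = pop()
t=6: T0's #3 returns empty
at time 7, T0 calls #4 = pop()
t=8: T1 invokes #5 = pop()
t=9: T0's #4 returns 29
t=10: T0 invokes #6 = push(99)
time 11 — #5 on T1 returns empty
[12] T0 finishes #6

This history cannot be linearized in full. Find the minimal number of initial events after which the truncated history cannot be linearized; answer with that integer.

one valid order for events 1..5 is #1, #2:
after step 1 (#1 pop() → empty): stack <>
after step 2 (#2 push(29)): stack <29>
include event 6 — #3 responding at 6 — and every candidate order breaks
e.g. #1, #2, #3: illegal at step 3, since #3 pop() → empty cannot apply there

6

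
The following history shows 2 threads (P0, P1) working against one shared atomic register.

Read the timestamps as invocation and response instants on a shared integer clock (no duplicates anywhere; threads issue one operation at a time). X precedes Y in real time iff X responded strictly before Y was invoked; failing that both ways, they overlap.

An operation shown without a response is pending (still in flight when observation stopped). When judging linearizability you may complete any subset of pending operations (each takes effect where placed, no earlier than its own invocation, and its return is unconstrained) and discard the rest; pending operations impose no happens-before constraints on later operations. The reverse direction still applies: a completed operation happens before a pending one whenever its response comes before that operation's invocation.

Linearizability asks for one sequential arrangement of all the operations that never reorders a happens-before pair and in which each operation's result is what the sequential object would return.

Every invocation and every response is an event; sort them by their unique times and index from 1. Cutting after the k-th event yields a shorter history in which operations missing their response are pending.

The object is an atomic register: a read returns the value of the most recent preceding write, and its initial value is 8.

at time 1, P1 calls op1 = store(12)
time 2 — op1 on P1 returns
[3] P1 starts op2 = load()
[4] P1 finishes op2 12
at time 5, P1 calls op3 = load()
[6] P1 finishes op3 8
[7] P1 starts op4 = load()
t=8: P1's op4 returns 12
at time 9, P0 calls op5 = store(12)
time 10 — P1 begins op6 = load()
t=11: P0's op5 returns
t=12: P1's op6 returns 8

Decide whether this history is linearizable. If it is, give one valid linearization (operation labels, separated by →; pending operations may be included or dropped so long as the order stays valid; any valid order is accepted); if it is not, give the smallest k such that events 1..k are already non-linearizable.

not linearizable — minimal violating prefix: 6 events

prefix check: 1..5 passes, 1..6 fails once op3's time-6 response joins
one real-time candidate order over the 3 completed operations — the atomic register replay rejects it
one such order, op1, op2, op3, breaks at step 3 where op3 load() → 8 is illegal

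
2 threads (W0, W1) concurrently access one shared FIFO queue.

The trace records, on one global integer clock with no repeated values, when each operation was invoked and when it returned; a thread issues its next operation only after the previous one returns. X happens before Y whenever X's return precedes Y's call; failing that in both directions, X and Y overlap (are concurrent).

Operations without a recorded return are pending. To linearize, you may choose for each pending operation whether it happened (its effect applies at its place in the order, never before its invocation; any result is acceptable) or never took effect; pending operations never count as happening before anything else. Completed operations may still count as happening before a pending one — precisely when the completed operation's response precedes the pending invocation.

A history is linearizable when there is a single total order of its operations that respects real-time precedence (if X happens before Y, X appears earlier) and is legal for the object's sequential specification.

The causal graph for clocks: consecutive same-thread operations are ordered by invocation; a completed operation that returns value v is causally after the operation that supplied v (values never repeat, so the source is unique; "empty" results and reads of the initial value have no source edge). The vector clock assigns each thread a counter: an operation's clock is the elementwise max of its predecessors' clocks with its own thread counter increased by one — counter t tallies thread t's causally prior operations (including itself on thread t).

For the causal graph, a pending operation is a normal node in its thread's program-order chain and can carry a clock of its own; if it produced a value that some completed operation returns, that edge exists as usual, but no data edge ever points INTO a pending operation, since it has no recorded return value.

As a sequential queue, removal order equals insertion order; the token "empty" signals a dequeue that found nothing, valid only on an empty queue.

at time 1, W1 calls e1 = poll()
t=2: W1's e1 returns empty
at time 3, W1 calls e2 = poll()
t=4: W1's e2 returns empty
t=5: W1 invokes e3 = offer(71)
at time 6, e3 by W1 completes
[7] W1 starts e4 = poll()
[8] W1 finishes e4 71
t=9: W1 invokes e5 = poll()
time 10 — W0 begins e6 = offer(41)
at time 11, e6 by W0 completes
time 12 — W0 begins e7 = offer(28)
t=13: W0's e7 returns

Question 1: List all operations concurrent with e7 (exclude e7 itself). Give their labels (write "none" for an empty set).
Answer: e5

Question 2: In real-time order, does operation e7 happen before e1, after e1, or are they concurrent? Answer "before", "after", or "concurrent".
Answer: after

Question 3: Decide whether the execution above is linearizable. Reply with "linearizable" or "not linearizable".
witness order: e1, e2, e3, e4, e5, e6, e7
after step 1 (e1 poll() → empty): queue <>
after step 2 (e2 poll() → empty): queue <>
after step 3 (e3 offer(71)): queue <71>
after step 4 (e4 poll() → 71): queue <>
after step 5 (e5 poll() (pending, included)): queue <>
after step 6 (e6 offer(41)): queue <41>
after step 7 (e7 offer(28)): queue <41,28>

linearizable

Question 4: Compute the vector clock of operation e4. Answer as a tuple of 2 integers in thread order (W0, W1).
Answer: (0, 4)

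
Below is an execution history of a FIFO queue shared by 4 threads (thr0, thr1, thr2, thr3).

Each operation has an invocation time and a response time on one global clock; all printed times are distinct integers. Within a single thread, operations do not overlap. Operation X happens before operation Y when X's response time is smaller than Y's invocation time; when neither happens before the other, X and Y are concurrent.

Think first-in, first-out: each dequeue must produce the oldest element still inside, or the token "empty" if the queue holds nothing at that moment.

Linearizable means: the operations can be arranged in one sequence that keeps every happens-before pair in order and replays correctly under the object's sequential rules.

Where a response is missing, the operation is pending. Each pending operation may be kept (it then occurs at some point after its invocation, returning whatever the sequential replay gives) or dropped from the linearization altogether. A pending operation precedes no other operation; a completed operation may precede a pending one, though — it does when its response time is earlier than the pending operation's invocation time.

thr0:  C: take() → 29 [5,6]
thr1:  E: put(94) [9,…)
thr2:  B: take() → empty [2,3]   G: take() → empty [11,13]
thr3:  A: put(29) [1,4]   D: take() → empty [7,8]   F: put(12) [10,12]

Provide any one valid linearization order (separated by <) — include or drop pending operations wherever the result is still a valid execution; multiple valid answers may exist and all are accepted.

step 1: B take() → empty — queue <>
step 2: A put(29) — queue <29>
step 3: C take() → 29 — queue <>
step 4: D take() → empty — queue <>
step 5: G take() → empty — queue <>
step 6: E put(94) (pending, included) — queue <94>
step 7: F put(12) — queue <94,12>

B < A < C < D < G < E < F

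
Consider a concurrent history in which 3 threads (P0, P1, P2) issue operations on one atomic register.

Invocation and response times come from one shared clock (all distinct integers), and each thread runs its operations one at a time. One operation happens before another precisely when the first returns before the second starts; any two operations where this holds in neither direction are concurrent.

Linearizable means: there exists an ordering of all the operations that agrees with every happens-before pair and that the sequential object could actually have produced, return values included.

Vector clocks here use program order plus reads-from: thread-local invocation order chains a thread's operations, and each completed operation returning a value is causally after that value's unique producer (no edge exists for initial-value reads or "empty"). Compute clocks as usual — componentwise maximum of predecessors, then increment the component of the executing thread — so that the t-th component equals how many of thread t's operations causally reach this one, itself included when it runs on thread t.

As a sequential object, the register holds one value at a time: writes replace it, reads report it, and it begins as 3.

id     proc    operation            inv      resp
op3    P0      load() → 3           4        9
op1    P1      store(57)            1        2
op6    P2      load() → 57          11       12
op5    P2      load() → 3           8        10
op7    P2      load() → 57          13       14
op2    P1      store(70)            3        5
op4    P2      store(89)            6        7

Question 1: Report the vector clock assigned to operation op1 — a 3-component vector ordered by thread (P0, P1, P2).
op4 (invocation 6): nothing precedes it; P2's component alone gives (0, 0, 1)
op1 (invocation 1): nothing precedes it; P1's component alone gives (0, 1, 0)
op3 (invocation 4): nothing precedes it; P0's component alone gives (1, 0, 0)
from VC(op4)=(0, 0, 1), op5 (invoked 8) maxes components and bumps P2 → (0, 0, 2)
from VC(op1)=(0, 1, 0), op2 (invoked 3) maxes components and bumps P1 → (0, 2, 0)
from VC(op1)=(0, 1, 0), VC(op5)=(0, 0, 2), op6 (invoked 11) maxes components and bumps P2 → (0, 1, 3)
from VC(op1)=(0, 1, 0), VC(op6)=(0, 1, 3), op7 (invoked 13) maxes components and bumps P2 → (0, 1, 4)
target: VC(op1) = (0, 1, 0)

(0, 1, 0)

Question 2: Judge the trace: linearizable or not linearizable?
events 1..8 are fine; event 9 — the response of op3 at time 9 — makes the prefix non-linearizable
no legal order exists: 3 real-time-consistent candidates over 4 completed atomic register operations, all rejected
include/drop combinations of the 1 pending operation (op5) were all tried; none helps
sample order op1, op2, op3, op4 (pending dropped) stalls at step 3 — op3 load() → 3 has no legal effect
sample order op1, op2, op4, op3 (pending dropped) stalls at step 4 — op3 load() → 3 has no legal effect

not linearizable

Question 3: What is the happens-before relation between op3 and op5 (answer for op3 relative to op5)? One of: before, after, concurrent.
op3 spans [4,9], op5 spans [8,10]
the intervals overlap in both directions

concurrent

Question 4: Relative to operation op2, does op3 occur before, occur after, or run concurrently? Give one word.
op3 spans [4,9], op2 spans [3,5]
the intervals overlap in both directions

concurrent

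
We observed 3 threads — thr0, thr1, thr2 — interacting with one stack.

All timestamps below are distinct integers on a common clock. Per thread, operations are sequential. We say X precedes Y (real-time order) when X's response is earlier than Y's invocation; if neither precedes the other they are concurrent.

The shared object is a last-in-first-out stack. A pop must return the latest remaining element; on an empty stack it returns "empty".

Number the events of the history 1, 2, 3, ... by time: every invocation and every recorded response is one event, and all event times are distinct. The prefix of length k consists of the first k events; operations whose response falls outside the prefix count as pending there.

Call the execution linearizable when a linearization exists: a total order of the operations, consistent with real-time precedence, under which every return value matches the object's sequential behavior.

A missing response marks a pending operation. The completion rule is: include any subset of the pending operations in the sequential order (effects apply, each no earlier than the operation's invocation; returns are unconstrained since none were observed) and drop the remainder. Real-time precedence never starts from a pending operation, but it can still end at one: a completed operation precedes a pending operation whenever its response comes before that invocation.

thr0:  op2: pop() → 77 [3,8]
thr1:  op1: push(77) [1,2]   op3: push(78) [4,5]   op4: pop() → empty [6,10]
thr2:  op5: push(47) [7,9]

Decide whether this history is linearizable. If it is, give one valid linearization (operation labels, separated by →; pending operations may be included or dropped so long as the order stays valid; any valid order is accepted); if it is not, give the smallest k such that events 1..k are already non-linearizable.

already the first 10 events (up to op4's response at time 10) admit no linearization; the first 9 still do
the 5 completed operations admit 8 real-time orders; each fails the stack replay
e.g. op1, op2, op3, op4, op5: illegal at step 4, since op4 pop() → empty cannot apply there
e.g. op1, op2, op3, op5, op4: illegal at step 5, since op4 pop() → empty cannot apply there

not linearizable — minimal violating prefix: 10 events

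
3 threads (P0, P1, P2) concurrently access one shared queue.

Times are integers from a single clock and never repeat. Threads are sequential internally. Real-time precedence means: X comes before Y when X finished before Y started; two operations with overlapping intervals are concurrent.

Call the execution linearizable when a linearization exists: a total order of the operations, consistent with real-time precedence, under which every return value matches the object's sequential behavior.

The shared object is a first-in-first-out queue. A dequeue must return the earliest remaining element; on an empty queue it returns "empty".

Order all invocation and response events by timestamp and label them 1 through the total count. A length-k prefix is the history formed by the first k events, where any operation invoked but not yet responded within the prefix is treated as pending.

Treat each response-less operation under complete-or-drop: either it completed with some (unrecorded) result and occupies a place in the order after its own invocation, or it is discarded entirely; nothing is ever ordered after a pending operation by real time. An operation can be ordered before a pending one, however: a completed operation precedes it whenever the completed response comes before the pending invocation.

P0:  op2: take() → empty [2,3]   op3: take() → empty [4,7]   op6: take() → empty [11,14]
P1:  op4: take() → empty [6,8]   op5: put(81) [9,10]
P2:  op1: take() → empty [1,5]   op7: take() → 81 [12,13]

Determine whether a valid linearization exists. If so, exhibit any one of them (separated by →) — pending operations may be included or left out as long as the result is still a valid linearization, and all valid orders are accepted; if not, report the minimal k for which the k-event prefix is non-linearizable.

step 1: op1 take() → empty — queue <>
step 2: op2 take() → empty — queue <>
step 3: op3 take() → empty — queue <>
step 4: op4 take() → empty — queue <>
step 5: op5 put(81) — queue <81>
step 6: op7 take() → 81 — queue <>
step 7: op6 take() → empty — queue <>

linearizable — witness: op1 → op2 → op3 → op4 → op5 → op7 → op6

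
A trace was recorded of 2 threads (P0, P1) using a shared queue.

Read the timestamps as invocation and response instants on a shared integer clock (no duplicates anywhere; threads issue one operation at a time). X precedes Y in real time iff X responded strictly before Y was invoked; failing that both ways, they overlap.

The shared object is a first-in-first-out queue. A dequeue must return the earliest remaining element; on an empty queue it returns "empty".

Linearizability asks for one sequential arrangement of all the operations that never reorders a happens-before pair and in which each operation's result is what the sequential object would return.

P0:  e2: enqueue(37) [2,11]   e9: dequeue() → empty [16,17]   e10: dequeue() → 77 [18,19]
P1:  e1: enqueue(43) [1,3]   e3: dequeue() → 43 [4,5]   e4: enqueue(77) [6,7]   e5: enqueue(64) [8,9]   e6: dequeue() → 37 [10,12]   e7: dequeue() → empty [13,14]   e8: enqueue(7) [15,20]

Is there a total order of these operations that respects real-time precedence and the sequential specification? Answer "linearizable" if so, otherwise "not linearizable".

not linearizable

events 1..13 are fine; event 14 — the response of e7 at time 14 — makes the prefix non-linearizable
all 6 real-time-respecting orders fail — 7 completed queue operations, no legal replay
one such order, e1, e2, e3, e4, e5, e6, e7, breaks at step 7 where e7 dequeue() → empty is illegal
one such order, e1, e3, e2, e4, e5, e6, e7, breaks at step 7 where e7 dequeue() → empty is illegal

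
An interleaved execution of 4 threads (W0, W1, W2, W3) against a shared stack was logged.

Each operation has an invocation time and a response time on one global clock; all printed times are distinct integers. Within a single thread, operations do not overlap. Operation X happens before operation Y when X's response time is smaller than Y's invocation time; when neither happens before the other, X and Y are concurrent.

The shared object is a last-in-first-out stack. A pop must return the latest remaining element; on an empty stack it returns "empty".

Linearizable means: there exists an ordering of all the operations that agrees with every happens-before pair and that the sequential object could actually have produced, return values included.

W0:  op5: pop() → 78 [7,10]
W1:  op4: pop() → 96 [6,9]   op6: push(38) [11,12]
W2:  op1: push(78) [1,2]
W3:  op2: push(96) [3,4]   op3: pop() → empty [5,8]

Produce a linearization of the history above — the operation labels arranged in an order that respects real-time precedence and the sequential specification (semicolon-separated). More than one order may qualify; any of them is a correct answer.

1. op1 push(78), leaving stack <78>
2. op2 push(96), leaving stack <78,96>
3. op4 pop() → 96, leaving stack <78>
4. op5 pop() → 78, leaving stack <>
5. op3 pop() → empty, leaving stack <>
6. op6 push(38), leaving stack <38>

op1; op2; op4; op5; op3; op6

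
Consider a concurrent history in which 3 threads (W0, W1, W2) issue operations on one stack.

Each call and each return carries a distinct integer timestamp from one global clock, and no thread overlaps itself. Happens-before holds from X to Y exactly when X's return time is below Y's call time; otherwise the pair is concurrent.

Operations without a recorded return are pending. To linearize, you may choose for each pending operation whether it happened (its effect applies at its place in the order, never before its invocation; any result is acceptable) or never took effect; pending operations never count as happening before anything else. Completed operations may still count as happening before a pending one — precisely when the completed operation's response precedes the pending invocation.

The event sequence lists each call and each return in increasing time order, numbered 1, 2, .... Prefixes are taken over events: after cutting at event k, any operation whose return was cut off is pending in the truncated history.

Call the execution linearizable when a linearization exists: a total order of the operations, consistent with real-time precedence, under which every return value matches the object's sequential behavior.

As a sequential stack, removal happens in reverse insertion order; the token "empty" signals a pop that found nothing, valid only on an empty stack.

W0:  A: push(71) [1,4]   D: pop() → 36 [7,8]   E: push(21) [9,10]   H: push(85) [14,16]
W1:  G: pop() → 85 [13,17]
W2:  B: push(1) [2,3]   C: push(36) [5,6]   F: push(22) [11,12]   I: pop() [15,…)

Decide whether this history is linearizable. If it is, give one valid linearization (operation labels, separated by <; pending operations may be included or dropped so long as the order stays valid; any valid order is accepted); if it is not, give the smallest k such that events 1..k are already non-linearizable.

linearizable — witness: A < B < C < D < E < F < H < G

1. A push(71), leaving stack <71>
2. B push(1), leaving stack <71,1>
3. C push(36), leaving stack <71,1,36>
4. D pop() → 36, leaving stack <71,1>
5. E push(21), leaving stack <71,1,21>
6. F push(22), leaving stack <71,1,21,22>
7. H push(85), leaving stack <71,1,21,22,85>
8. G pop() → 85, leaving stack <71,1,21,22>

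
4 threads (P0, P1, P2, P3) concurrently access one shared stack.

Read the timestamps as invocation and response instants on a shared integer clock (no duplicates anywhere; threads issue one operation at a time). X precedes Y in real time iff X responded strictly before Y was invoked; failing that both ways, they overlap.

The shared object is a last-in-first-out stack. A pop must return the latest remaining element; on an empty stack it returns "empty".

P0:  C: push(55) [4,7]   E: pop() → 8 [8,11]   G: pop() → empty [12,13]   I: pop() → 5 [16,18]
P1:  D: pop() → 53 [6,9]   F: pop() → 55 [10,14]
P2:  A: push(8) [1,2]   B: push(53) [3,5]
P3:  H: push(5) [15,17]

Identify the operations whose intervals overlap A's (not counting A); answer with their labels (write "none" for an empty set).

none

A runs from 1 to 2; window-overlapping ops are concurrent
B [3,5]: after
C [4,7]: after
D [6,9]: after
E [8,11]: after
F [10,14]: after
G [12,13]: after
H [15,17]: after
I [16,18]: after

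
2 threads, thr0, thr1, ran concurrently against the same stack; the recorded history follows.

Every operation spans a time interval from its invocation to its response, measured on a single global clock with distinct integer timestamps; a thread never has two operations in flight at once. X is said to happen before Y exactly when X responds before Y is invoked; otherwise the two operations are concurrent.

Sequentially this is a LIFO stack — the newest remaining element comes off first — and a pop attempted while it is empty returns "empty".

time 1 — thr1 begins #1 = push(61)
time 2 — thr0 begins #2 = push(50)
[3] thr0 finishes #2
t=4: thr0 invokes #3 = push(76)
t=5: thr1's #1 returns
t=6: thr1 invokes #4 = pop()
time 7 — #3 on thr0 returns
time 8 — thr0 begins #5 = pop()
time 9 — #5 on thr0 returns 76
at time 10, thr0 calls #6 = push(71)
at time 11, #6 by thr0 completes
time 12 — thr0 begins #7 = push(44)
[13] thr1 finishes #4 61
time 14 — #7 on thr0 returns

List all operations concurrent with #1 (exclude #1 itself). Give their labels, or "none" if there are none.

#2, #3

#1 spans [1,5]: anything still running between times 1 and 5 counts as concurrent
#2 [2,3]: concurrent
#3 [4,7]: concurrent
#4 [6,13]: after
#5 [8,9]: after
#6 [10,11]: after
#7 [12,14]: after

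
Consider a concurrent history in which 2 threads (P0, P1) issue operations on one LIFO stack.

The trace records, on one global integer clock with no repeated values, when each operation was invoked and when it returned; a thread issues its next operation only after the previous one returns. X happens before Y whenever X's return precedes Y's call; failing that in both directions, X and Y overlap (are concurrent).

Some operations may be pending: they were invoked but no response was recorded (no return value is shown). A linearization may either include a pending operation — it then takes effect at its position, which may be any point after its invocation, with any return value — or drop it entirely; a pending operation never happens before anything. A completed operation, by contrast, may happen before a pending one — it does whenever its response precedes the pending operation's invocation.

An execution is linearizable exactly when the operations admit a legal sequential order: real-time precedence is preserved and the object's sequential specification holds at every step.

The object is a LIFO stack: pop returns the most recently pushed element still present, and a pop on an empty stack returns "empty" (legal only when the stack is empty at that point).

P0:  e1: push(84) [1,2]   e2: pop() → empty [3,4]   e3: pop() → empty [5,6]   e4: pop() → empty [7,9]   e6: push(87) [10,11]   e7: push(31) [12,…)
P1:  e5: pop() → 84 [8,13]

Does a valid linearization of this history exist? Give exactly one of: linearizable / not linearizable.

the violation lands at event 4, e2's response at time 4: events 1..3 linearize, events 1..4 do not
the completed operations (2 total) allow one real-time order; the LIFO stack replay rejects it
for example e1, e2 fails at step 2: e2 pop() → empty is not legal there

not linearizable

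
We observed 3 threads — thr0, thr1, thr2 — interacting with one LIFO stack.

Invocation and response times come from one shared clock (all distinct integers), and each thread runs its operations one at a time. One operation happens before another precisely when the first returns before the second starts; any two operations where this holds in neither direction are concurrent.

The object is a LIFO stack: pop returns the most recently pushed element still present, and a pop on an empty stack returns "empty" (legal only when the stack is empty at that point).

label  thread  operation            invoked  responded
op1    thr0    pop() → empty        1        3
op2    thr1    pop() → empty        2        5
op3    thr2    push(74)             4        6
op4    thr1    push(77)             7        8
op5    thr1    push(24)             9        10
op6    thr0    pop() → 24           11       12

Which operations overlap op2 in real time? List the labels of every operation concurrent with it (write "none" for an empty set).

op2 spans [2,5]: anything still running between times 2 and 5 counts as concurrent
op1 [1,3]: concurrent
op3 [4,6]: concurrent
op4 [7,8]: after
op5 [9,10]: after
op6 [11,12]: after

op1, op3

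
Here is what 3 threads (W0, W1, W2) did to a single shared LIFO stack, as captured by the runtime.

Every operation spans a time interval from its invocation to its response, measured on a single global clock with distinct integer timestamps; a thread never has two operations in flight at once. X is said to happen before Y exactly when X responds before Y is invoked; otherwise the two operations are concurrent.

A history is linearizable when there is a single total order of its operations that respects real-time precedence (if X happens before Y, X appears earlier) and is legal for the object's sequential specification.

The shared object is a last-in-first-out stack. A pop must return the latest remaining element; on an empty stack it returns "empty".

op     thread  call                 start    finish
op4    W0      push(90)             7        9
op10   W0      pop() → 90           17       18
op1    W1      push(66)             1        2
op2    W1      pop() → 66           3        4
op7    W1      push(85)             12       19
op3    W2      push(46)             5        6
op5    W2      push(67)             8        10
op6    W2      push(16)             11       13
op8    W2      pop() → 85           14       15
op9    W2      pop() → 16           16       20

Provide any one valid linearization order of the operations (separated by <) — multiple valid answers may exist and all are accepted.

1. op1 push(66), leaving stack <66>
2. op2 pop() → 66, leaving stack <>
3. op3 push(46), leaving stack <46>
4. op5 push(67), leaving stack <46,67>
5. op4 push(90), leaving stack <46,67,90>
6. op6 push(16), leaving stack <46,67,90,16>
7. op7 push(85), leaving stack <46,67,90,16,85>
8. op8 pop() → 85, leaving stack <46,67,90,16>
9. op9 pop() → 16, leaving stack <46,67,90>
10. op10 pop() → 90, leaving stack <46,67>

op1 < op2 < op3 < op5 < op4 < op6 < op7 < op8 < op9 < op10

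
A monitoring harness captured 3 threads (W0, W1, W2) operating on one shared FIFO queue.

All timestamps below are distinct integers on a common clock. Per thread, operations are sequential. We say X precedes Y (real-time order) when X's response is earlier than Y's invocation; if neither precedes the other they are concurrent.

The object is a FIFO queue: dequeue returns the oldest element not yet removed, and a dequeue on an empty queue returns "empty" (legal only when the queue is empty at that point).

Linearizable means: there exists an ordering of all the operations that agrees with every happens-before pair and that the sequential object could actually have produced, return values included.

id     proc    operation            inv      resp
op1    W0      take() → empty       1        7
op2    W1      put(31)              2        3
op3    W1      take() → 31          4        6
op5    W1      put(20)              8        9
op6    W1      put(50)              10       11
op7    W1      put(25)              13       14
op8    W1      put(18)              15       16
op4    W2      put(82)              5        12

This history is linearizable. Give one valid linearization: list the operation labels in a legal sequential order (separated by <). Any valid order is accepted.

op1 < op2 < op3 < op4 < op5 < op6 < op7 < op8

1. op1 take() → empty, leaving queue <>
2. op2 put(31), leaving queue <31>
3. op3 take() → 31, leaving queue <>
4. op4 put(82), leaving queue <82>
5. op5 put(20), leaving queue <82,20>
6. op6 put(50), leaving queue <82,20,50>
7. op7 put(25), leaving queue <82,20,50,25>
8. op8 put(18), leaving queue <82,20,50,25,18>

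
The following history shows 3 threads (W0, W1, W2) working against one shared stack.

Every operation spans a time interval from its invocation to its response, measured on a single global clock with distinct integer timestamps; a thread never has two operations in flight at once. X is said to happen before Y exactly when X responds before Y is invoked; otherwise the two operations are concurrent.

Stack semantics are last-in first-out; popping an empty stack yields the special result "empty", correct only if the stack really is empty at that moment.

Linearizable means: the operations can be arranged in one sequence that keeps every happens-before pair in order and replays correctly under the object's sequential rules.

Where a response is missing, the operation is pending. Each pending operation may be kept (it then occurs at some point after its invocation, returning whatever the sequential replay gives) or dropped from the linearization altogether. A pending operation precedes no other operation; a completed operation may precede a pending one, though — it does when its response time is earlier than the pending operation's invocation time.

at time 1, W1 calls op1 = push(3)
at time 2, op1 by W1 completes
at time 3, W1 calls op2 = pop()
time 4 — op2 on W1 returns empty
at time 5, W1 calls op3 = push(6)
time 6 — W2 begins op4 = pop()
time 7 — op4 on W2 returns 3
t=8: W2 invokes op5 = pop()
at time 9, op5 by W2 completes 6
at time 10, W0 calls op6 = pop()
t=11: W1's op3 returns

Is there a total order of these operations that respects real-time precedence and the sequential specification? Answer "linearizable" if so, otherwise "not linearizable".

the violation lands at event 4, op2's response at time 4: events 1..3 linearize, events 1..4 do not
one real-time candidate order over the 2 completed operations — the stack replay rejects it
for example op1, op2 fails at step 2: op2 pop() → empty is not legal there

not linearizable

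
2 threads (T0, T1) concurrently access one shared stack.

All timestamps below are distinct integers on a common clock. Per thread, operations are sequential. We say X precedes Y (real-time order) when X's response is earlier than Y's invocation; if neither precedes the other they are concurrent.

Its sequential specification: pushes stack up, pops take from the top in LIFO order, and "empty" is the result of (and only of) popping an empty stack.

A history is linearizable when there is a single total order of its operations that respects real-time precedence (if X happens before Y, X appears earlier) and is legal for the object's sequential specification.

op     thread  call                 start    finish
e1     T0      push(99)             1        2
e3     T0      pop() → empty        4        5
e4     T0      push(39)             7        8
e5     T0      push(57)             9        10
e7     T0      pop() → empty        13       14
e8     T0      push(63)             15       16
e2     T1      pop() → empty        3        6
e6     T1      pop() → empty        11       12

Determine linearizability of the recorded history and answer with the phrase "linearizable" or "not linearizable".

prefix check: 1..5 passes, 1..6 fails once e2's time-6 response joins
all 2 real-time-respecting orders fail — 3 completed stack operations, no legal replay
one such order, e1, e2, e3, breaks at step 2 where e2 pop() → empty is illegal
one such order, e1, e3, e2, breaks at step 2 where e3 pop() → empty is illegal

not linearizable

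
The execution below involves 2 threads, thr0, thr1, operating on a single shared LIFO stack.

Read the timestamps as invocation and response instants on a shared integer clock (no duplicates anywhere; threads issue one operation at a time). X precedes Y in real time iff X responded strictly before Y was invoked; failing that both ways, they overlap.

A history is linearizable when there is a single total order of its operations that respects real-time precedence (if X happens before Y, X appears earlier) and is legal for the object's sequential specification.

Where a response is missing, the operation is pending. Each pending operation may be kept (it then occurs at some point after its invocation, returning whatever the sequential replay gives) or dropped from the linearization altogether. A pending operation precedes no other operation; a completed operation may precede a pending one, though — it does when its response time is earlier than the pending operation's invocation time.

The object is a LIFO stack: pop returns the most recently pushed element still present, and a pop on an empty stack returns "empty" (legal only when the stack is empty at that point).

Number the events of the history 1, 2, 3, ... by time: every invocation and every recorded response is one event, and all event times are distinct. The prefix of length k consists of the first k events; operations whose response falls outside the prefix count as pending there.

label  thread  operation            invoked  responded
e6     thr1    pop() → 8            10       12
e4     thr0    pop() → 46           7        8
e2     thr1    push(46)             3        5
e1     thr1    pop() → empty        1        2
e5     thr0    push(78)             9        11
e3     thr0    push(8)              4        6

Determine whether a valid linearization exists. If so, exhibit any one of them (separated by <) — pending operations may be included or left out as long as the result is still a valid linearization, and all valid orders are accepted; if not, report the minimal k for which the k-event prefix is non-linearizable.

linearizable — witness: e1 < e3 < e2 < e4 < e6 < e5

after step 1 (e1 pop() → empty): stack <>
after step 2 (e3 push(8)): stack <8>
after step 3 (e2 push(46)): stack <8,46>
after step 4 (e4 pop() → 46): stack <8>
after step 5 (e6 pop() → 8): stack <>
after step 6 (e5 push(78)): stack <78>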